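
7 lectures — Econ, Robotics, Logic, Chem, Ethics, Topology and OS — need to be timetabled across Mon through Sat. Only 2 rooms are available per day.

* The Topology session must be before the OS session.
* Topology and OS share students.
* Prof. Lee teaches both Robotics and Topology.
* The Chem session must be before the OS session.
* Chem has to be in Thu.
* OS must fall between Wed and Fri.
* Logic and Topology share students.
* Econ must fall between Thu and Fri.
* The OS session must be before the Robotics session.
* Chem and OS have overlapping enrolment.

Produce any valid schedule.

Chem in Thu, Ethics in Mon, Logic in Tue, Topology in Mon, OS in Fri, Econ in Thu, Robotics in Sat

Checking: OS(Fri) before Robotics(Sat); Chem(Thu) before OS(Fri); Topology(Mon) before OS(Fri); Chem(Thu) != OS(Fri); Logic(Tue) != Topology(Mon); Topology(Mon) != OS(Fri); Robotics(Sat) != Topology(Mon); Chem=Thu in [Thu,Thu]; OS=Fri in [Wed,Fri]; Econ=Thu in [Thu,Fri]; max 2 per day (cap 2).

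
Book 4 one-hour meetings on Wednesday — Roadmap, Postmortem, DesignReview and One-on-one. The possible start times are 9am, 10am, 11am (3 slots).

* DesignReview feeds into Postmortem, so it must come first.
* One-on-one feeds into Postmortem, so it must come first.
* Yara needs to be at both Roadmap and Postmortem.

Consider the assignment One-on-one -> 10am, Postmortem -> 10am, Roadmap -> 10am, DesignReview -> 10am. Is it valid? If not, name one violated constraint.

DesignReview feeds into Postmortem, so it must come first — violated.
One-on-one feeds into Postmortem, so it must come first — violated.
Yara needs to be at both Roadmap and Postmortem — violated.

Invalid. Yara needs to be at both Roadmap and Postmortem.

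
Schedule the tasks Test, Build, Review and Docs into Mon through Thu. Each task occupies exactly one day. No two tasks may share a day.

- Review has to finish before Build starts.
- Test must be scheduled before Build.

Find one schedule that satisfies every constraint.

Test=Mon; Build=Wed; Docs=Thu; Review=Tue

Checking: Review(Tue) before Build(Wed); Test(Mon) before Build(Wed); max 1 per day (cap 1).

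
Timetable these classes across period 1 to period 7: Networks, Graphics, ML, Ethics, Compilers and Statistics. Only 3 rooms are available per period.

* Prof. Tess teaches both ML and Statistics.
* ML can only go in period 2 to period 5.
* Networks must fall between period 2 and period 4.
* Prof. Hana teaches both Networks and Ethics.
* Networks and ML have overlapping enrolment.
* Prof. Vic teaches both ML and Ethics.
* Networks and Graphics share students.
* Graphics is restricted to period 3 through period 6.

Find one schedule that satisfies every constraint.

Networks -> period 2, Compilers -> period 1, Graphics -> period 3, Ethics -> period 1, Statistics -> period 1, ML -> period 3

Checking: ML(period 3) != Statistics(period 1); Networks(period 2) != Graphics(period 3); Networks(period 2) != Ethics(period 1); ML(period 3) != Ethics(period 1); Networks(period 2) != ML(period 3); ML=period 3 in [period 2,period 5]; Networks=period 2 in [period 2,period 4]; Graphics=period 3 in [period 3,period 6]; max 3 per period (cap 3).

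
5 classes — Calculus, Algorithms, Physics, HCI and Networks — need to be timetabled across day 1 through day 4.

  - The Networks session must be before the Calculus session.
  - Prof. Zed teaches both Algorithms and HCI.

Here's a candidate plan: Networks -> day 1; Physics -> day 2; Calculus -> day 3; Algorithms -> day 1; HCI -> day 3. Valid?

Valid

Prof. Zed teaches both Algorithms and HCI — holds.
The Networks session must be before the Calculus session — holds.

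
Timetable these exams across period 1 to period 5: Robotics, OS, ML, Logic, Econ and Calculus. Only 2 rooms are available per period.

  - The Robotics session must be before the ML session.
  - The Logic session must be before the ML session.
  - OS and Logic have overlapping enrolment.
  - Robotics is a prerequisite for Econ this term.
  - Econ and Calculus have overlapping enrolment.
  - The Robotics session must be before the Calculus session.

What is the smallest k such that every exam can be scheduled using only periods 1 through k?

3 periods

The precedence chain requires at least 2 distinct periods.
With at most 2 per period and 6 exams, at least 3 periods are needed.
3 works (last occupied period: period 3): for example Calculus=period 3, Logic=period 1, OS=period 3, ML=period 2, Econ=period 2, Robotics=period 1.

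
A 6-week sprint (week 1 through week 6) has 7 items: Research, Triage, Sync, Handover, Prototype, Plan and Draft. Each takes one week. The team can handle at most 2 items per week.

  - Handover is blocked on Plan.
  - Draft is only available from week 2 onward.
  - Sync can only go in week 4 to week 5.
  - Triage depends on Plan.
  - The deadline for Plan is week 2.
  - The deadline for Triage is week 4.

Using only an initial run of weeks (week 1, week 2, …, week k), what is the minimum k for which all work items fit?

4

The precedence chain requires at least 2 distinct weeks.
With at most 2 per week and 7 work items, at least 4 weeks are needed.
Sync can't be placed before week 4, so the schedule must run through at least week 4.
4 works (last occupied week: week 4): for example Prototype in week 3, Sync in week 4, Research in week 1, Draft in week 2, Plan in week 1, Handover in week 3, Triage in week 2.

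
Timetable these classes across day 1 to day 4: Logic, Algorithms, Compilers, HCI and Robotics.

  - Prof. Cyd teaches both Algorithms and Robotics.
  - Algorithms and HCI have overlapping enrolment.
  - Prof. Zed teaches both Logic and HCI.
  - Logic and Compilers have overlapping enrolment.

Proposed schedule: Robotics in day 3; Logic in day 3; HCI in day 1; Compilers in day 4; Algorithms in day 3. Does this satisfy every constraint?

No. Prof. Cyd teaches both Algorithms and Robotics is not satisfied.

Algorithms and HCI have overlapping enrolment — holds.
Logic and Compilers have overlapping enrolment — holds.
Prof. Cyd teaches both Algorithms and Robotics — violated.
Prof. Zed teaches both Logic and HCI — holds.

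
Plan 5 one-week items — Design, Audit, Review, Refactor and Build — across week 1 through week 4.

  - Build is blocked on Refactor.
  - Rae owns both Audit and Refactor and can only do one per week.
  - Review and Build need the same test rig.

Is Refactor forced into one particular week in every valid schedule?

Refactor can be week 1 (e.g. Review in week 1; Refactor in week 1; Build in week 2; Design in week 1; Audit in week 2) or week 2 (e.g. Review -> week 1, Design -> week 1, Build -> week 3, Audit -> week 1, Refactor -> week 2).

No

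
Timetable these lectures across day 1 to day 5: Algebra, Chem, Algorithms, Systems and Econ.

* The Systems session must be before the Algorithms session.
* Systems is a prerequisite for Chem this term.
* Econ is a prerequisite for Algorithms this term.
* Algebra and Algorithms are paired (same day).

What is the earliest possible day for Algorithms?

Precedence pushes Algorithms to at least day 2.
Algorithms at day 2 is achievable: Econ=day 1, Algorithms=day 2, Chem=day 2, Systems=day 1, Algebra=day 2.

day 2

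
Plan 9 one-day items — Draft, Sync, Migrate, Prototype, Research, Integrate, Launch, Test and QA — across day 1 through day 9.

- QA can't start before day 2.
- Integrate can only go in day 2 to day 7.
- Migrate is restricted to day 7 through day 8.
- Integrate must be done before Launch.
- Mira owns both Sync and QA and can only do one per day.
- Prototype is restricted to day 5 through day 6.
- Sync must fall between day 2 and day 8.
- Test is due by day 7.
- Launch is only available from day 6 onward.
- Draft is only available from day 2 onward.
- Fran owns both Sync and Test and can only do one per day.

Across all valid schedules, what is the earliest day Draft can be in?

Draft is available from day 2.
Draft at day 2 is achievable: Integrate in day 2; Sync in day 2; Research in day 1; Test in day 1; Migrate in day 7; Prototype in day 5; Launch in day 6; QA in day 3; Draft in day 2.

day 2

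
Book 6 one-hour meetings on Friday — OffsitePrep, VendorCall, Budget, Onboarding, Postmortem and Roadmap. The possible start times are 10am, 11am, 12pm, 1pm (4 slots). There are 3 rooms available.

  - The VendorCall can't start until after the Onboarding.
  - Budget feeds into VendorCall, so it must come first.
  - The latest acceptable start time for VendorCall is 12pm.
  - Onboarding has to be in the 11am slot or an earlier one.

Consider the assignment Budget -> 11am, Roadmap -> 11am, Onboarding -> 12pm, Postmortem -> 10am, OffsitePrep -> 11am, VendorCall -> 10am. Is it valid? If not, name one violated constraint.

Onboarding has to be in the 11am slot or an earlier one — violated.
The latest acceptable start time for VendorCall is 12pm — holds.
Budget feeds into VendorCall, so it must come first — violated.
There are 3 rooms available — holds.
The VendorCall can't start until after the Onboarding — violated.

Invalid. The VendorCall can't start until after the Onboarding.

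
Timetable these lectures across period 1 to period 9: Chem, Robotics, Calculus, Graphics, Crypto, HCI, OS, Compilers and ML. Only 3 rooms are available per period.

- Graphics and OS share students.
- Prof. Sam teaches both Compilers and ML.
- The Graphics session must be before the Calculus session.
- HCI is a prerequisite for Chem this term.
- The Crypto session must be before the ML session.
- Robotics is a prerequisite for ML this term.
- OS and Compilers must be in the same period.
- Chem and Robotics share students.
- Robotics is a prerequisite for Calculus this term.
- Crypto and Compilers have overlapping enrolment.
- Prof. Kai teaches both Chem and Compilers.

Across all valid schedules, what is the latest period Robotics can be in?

period 8

Downstream work caps Robotics at period 8.
Robotics at period 8 is achievable: Crypto -> period 1; Calculus -> period 9; Compilers -> period 3; Robotics -> period 8; ML -> period 9; HCI -> period 1; Chem -> period 2; OS -> period 3; Graphics -> period 1.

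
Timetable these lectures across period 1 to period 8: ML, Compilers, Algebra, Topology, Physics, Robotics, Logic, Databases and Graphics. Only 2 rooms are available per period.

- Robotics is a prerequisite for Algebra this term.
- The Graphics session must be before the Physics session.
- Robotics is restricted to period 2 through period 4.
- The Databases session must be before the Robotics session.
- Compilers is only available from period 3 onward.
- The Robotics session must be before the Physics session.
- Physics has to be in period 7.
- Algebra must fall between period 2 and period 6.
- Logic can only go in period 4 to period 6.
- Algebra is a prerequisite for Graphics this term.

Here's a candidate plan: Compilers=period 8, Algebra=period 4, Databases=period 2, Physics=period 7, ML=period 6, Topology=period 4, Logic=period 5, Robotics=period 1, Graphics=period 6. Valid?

No. The Databases session must be before the Robotics session is not satisfied.

Robotics is a prerequisite for Algebra this term — holds.
Algebra is a prerequisite for Graphics this term — holds.
The Robotics session must be before the Physics session — holds.
Algebra must fall between period 2 and period 6 — holds.
The Databases session must be before the Robotics session — violated.
Logic can only go in period 4 to period 6 — holds.
Compilers is only available from period 3 onward — holds.
Only 2 rooms are available per period — holds.
Robotics is restricted to period 2 through period 4 — violated.
The Graphics session must be before the Physics session — holds.
Physics has to be in period 7 — holds.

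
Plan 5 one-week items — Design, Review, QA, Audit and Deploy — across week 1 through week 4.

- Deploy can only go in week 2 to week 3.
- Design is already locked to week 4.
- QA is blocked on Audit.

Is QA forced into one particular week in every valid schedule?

No

QA can be week 2 (e.g. QA=week 2; Audit=week 1; Design=week 4; Review=week 1; Deploy=week 2) or week 3 (e.g. QA=week 3, Review=week 1, Design=week 4, Audit=week 1, Deploy=week 2).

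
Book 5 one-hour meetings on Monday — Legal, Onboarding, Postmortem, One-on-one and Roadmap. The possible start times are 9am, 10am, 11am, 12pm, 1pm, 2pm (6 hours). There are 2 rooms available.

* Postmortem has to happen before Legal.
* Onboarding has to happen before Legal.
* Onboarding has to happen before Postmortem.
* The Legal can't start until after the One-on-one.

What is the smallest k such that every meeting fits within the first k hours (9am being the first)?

The precedence chain requires at least 3 distinct hours.
With at most 2 per hour and 5 meetings, at least 3 hours are needed.
3 works (last occupied hour: 11am): for example Roadmap -> 10am; One-on-one -> 9am; Legal -> 11am; Onboarding -> 9am; Postmortem -> 10am.

3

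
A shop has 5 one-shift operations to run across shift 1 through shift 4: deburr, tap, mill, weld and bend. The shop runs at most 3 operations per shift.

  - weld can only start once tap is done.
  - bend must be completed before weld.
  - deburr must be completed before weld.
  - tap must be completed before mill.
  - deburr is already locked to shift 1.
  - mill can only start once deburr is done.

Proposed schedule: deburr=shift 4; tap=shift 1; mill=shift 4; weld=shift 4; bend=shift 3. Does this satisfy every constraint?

deburr is already locked to shift 1 — violated.
weld can only start once tap is done — holds.
deburr must be completed before weld — violated.
mill can only start once deburr is done — violated.
bend must be completed before weld — holds.
tap must be completed before mill — holds.
The shop runs at most 3 operations per shift — holds.

Invalid. deburr is already locked to shift 1.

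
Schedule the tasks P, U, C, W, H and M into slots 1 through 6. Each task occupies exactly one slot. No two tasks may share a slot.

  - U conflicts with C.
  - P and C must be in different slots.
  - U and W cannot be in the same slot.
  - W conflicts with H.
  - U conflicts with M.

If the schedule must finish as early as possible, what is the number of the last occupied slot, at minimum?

slot 6

With at most 1 per slot and 6 tasks, at least 6 slots are needed.
6 works (last occupied slot: 6): for example C in 3; M in 6; P in 1; U in 2; H in 5; W in 4.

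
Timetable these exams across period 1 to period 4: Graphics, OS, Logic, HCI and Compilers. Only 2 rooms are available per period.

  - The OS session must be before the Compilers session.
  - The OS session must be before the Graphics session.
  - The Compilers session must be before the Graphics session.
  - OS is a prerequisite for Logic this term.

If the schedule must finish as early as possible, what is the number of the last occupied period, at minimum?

The precedence chain requires at least 3 distinct periods.
With at most 2 per period and 5 exams, at least 3 periods are needed.
3 works (last occupied period: period 3): for example Logic=period 2, OS=period 1, Compilers=period 2, Graphics=period 3, HCI=period 1.

3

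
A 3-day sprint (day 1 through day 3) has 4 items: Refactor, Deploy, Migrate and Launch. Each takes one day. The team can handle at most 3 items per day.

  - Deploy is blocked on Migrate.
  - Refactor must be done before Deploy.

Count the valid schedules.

15

Splitting on Refactor: it can be day 1 (9), day 2 (6). Listing each branch's schedules as (Deploy, Migrate, Launch) by day number:
Refactor=day 1: (2,1,1) (2,1,2) (2,1,3) (3,1,1) (3,1,2) (3,1,3) (3,2,1) (3,2,2) (3,2,3) — 9.
Refactor=day 2: (3,1,1) (3,1,2) (3,1,3) (3,2,1) (3,2,2) (3,2,3) — 6.
Summing: 9 + 6 = 15.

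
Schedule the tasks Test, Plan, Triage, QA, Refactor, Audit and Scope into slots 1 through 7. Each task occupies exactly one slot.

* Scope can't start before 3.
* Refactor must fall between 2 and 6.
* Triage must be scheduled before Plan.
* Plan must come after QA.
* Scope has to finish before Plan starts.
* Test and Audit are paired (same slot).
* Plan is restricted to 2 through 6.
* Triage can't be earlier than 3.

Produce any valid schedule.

Triage -> 3; Refactor -> 2; Scope -> 3; Test -> 1; QA -> 1; Audit -> 1; Plan -> 4

Checking: QA(1) before Plan(4); Triage(3) before Plan(4); Scope(3) before Plan(4); Test = Audit = 1; Triage=3 in [3,7]; Refactor=2 in [2,6]; Scope=3 in [3,7]; Plan=4 in [2,6].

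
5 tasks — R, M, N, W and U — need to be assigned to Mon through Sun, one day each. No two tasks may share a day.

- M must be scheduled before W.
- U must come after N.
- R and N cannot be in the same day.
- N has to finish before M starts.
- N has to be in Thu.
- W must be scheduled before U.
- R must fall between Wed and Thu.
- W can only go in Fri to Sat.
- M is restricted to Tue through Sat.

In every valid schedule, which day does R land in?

Wed

R's window is Wed–Thu.
N is fixed at Thu, and R can't share a day with N.
So R must be Wed.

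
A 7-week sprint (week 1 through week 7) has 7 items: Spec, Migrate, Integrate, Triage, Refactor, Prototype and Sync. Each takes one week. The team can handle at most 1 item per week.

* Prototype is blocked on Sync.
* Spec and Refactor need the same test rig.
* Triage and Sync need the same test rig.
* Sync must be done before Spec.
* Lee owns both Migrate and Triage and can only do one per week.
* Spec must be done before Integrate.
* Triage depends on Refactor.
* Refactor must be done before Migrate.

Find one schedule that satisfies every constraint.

Triage=week 6; Spec=week 2; Refactor=week 3; Migrate=week 4; Prototype=week 7; Integrate=week 5; Sync=week 1

Checking: Refactor(week 3) before Migrate(week 4); Refactor(week 3) before Triage(week 6); Sync(week 1) before Spec(week 2); Sync(week 1) before Prototype(week 7); Spec(week 2) before Integrate(week 5); Spec(week 2) != Refactor(week 3); Triage(week 6) != Sync(week 1); Migrate(week 4) != Triage(week 6); max 1 per week (cap 1).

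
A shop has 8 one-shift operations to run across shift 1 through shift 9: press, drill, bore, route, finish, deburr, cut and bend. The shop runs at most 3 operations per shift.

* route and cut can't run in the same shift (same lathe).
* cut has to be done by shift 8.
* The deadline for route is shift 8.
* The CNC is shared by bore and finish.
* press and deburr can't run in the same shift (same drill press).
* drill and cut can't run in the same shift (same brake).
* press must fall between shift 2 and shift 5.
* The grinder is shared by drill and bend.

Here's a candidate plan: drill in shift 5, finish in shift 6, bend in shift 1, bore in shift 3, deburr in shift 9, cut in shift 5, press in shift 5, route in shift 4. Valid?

Invalid. drill and cut can't run in the same shift (same brake).

The CNC is shared by bore and finish — holds.
The shop runs at most 3 operations per shift — holds.
press must fall between shift 2 and shift 5 — holds.
drill and cut can't run in the same shift (same brake) — violated.
cut has to be done by shift 8 — holds.
press and deburr can't run in the same shift (same drill press) — holds.
The deadline for route is shift 8 — holds.
The grinder is shared by drill and bend — holds.
route and cut can't run in the same shift (same lathe) — holds.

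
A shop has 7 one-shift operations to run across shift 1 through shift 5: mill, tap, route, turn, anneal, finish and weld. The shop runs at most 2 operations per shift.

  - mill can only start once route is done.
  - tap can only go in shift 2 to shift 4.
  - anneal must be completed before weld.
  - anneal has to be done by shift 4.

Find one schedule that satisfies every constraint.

tap in shift 2; route in shift 1; mill in shift 2; weld in shift 3; turn in shift 3; finish in shift 4; anneal in shift 1

Checking: anneal(shift 1) before weld(shift 3); route(shift 1) before mill(shift 2); tap=shift 2 in [shift 2,shift 4]; anneal=shift 1 in [shift 1,shift 4]; max 2 per shift (cap 2).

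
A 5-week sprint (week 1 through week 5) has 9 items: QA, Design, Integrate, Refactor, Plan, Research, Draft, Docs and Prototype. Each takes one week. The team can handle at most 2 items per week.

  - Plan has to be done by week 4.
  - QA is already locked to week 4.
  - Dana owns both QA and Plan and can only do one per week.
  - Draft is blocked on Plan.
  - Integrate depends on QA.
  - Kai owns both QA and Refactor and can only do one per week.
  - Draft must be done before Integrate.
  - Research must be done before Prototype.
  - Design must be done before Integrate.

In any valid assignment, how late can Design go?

week 4

Downstream work caps Design at week 4.
Design at week 4 is achievable: Draft -> week 2, Plan -> week 1, QA -> week 4, Research -> week 1, Refactor -> week 3, Prototype -> week 2, Integrate -> week 5, Design -> week 4, Docs -> week 3.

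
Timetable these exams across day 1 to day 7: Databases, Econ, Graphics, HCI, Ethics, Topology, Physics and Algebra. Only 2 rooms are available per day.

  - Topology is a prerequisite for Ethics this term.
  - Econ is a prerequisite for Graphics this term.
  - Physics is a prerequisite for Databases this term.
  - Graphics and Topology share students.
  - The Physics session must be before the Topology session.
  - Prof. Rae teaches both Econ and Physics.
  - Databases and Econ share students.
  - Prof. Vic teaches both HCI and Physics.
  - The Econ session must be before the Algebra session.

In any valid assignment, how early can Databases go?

Precedence pushes Databases to at least day 2.
Databases at day 2 is achievable: Algebra=day 4, Econ=day 3, Graphics=day 4, Ethics=day 3, Databases=day 2, HCI=day 5, Topology=day 2, Physics=day 1.

day 2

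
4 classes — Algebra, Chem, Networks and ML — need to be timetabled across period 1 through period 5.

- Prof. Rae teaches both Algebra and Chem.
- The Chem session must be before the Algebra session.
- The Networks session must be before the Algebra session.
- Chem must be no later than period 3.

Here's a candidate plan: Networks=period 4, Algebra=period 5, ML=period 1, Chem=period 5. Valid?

The Networks session must be before the Algebra session — holds.
Chem must be no later than period 3 — violated.
Prof. Rae teaches both Algebra and Chem — violated.
The Chem session must be before the Algebra session — violated.

No — it violates: Chem must be no later than period 3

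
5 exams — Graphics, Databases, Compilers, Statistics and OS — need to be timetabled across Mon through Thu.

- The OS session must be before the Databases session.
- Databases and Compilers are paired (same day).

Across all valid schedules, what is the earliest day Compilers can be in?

Compilers must be in the same day as Databases, which can't be before Tue, so Compilers is at least Tue.
Compilers at Tue is achievable: Databases -> Tue, Compilers -> Tue, Statistics -> Mon, OS -> Mon, Graphics -> Mon.

Tue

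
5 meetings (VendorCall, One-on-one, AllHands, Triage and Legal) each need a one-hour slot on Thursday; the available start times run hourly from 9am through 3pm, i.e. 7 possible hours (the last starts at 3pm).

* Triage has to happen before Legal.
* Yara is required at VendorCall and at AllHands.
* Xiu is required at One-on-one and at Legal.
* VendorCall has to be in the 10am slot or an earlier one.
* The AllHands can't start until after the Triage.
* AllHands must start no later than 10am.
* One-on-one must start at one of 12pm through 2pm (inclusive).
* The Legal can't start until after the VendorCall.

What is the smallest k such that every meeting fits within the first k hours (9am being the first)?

4

The precedence chain requires at least 2 distinct hours.
One-on-one can't be placed before 12pm — that is hour 4 counting from 9am — so the schedule must run through at least 4 hours.
4 works (last occupied hour: 12pm): for example Legal in 10am, Triage in 9am, AllHands in 10am, VendorCall in 9am, One-on-one in 12pm.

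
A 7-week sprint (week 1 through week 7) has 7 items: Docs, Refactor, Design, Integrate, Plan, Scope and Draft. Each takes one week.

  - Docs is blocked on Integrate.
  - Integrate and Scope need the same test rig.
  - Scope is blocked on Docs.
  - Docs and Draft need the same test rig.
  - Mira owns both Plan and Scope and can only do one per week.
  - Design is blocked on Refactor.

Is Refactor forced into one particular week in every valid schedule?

No

Refactor can be week 1 (e.g. Docs -> week 2; Plan -> week 1; Draft -> week 1; Integrate -> week 1; Design -> week 2; Refactor -> week 1; Scope -> week 3) or week 2 (e.g. Refactor=week 2; Plan=week 1; Docs=week 2; Scope=week 3; Draft=week 1; Design=week 3; Integrate=week 1).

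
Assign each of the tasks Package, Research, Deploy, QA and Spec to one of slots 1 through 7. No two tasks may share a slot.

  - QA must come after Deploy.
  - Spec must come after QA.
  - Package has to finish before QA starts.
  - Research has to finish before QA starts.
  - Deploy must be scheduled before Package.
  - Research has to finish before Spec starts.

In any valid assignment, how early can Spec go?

Precedence pushes Spec to at least 4.
Spec at 5 is achievable: Spec -> 5; Package -> 2; Deploy -> 1; QA -> 4; Research -> 3.
Nothing earlier works — the capacity limit rule out every slot before 5.

5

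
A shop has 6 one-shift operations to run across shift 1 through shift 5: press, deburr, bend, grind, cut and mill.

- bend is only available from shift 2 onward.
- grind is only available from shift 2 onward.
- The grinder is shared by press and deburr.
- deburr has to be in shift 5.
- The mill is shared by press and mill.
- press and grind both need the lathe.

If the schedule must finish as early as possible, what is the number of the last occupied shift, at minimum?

shift 5

deburr can't be placed before shift 5, so the schedule must run through at least shift 5.
5 works (last occupied shift: shift 5): for example grind=shift 2; bend=shift 2; deburr=shift 5; mill=shift 2; press=shift 1; cut=shift 1.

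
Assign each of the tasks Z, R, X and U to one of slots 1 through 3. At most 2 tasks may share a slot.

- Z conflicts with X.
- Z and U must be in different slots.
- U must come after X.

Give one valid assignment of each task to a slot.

Z in 3, U in 2, X in 1, R in 1

Checking: X(1) before U(2); Z(3) != U(2); Z(3) != X(1); max 2 per slot (cap 2).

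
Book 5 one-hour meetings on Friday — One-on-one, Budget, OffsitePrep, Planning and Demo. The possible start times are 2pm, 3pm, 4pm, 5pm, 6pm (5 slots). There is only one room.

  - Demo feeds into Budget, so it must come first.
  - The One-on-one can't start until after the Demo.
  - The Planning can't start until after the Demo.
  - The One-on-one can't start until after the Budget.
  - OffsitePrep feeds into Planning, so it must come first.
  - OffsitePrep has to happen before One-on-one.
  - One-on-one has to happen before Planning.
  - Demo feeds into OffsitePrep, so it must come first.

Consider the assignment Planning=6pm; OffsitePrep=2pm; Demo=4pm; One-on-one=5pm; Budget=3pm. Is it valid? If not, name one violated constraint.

One-on-one has to happen before Planning — holds.
The Planning can't start until after the Demo — holds.
The One-on-one can't start until after the Demo — holds.
The One-on-one can't start until after the Budget — holds.
OffsitePrep feeds into Planning, so it must come first — holds.
Demo feeds into OffsitePrep, so it must come first — violated.
There is only one room — holds.
OffsitePrep has to happen before One-on-one — holds.
Demo feeds into Budget, so it must come first — violated.

No — it violates: Demo feeds into OffsitePrep, so it must come first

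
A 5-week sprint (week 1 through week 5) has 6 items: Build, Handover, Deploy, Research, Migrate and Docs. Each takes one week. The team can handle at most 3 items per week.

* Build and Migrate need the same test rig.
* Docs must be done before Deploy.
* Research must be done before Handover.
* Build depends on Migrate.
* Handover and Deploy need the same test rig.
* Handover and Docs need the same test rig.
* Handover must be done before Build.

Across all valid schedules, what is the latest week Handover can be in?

Precedence pushes Handover to at least week 2; downstream work caps Handover at week 4.
Handover at week 4 is achievable: Research in week 1, Build in week 5, Docs in week 1, Handover in week 4, Migrate in week 1, Deploy in week 2.

week 4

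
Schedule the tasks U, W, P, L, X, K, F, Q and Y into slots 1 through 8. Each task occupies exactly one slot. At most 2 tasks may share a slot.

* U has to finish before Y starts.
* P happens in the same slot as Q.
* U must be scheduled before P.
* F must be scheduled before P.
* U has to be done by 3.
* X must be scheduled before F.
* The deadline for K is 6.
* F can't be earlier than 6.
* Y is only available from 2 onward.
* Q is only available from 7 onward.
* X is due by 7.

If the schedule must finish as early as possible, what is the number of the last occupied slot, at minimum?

The precedence chain requires at least 3 distinct slots.
With at most 2 per slot and 9 tasks, at least 5 slots are needed.
Q can't be placed before 7, so the schedule must run through at least slot 7.
7 works (last occupied slot: 7): for example F -> 6; K -> 1; L -> 3; P -> 7; W -> 3; U -> 1; X -> 2; Y -> 2; Q -> 7.

slot 7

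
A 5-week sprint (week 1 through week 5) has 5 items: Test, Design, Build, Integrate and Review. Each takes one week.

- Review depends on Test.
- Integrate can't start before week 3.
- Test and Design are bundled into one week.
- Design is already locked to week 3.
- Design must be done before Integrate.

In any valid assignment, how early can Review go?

Precedence pushes Review to at least week 4.
Review at week 4 is achievable: Integrate=week 4, Review=week 4, Build=week 1, Test=week 3, Design=week 3.

week 4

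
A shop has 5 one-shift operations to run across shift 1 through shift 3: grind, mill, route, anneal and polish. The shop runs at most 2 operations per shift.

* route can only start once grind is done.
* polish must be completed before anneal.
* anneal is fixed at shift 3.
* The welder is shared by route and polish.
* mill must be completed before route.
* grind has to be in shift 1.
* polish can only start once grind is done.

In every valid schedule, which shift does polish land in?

grind is fixed at shift 1 and must come before polish, so polish is at least shift 2.
anneal is fixed at shift 3 and must come after polish, so polish is at most shift 2.
So polish must be shift 2.

shift 2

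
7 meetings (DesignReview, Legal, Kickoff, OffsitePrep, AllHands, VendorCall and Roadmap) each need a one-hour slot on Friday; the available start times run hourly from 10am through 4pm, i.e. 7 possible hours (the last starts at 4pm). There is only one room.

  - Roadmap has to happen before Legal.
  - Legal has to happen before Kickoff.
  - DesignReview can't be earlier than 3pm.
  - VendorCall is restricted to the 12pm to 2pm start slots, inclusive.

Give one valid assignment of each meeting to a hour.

Roadmap in 10am, DesignReview in 3pm, Legal in 11am, AllHands in 4pm, Kickoff in 1pm, OffsitePrep in 2pm, VendorCall in 12pm

Checking: Legal(11am) before Kickoff(1pm); Roadmap(10am) before Legal(11am); VendorCall=12pm in [12pm,2pm]; DesignReview=3pm in [3pm,4pm]; max 1 per hour (cap 1).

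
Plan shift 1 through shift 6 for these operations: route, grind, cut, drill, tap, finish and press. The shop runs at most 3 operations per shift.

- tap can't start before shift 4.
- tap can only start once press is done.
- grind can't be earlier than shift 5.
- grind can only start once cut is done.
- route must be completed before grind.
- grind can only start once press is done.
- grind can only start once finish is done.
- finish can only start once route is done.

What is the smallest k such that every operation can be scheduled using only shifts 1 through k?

The precedence chain requires at least 3 distinct shifts.
With at most 3 per shift and 7 operations, at least 3 shifts are needed.
grind can't be placed before shift 5, so the schedule must run through at least shift 5.
5 works (last occupied shift: shift 5): for example grind=shift 5; press=shift 1; tap=shift 4; route=shift 1; drill=shift 2; finish=shift 2; cut=shift 1.

5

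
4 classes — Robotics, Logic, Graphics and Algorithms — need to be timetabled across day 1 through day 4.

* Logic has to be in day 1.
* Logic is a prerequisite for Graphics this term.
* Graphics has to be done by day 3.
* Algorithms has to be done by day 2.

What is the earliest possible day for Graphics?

day 2

Precedence pushes Graphics to at least day 2; Graphics's own window allows nothing later than day 3.
Graphics at day 2 is achievable: Algorithms in day 1, Logic in day 1, Robotics in day 1, Graphics in day 2.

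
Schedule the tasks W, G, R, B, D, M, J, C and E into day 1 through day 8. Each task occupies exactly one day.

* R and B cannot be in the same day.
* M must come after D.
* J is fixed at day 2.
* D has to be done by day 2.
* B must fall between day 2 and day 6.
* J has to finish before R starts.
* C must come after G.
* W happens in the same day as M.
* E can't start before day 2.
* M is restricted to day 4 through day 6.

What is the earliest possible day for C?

Precedence pushes C to at least day 2.
C at day 2 is achievable: B -> day 2; M -> day 4; C -> day 2; G -> day 1; W -> day 4; R -> day 3; D -> day 1; J -> day 2; E -> day 2.

day 2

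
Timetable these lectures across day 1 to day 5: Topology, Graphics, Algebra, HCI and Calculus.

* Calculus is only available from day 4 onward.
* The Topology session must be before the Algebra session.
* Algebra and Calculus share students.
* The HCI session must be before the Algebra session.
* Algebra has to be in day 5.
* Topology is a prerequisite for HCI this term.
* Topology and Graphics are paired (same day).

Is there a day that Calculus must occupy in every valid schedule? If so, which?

day 4

Calculus's window is day 4–day 5.
Algebra is fixed at day 5, and Calculus can't share a day with Algebra.
So Calculus must be day 4.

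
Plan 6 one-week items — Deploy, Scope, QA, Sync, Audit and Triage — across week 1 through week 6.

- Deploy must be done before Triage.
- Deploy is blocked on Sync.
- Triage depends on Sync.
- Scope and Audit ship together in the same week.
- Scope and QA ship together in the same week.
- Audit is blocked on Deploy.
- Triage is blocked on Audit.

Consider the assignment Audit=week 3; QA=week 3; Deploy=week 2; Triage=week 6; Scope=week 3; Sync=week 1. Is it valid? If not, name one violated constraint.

Deploy is blocked on Sync — holds.
Triage depends on Sync — holds.
Deploy must be done before Triage — holds.
Triage is blocked on Audit — holds.
Audit is blocked on Deploy — holds.
Scope and QA ship together in the same week — holds.
Scope and Audit ship together in the same week — holds.

Yes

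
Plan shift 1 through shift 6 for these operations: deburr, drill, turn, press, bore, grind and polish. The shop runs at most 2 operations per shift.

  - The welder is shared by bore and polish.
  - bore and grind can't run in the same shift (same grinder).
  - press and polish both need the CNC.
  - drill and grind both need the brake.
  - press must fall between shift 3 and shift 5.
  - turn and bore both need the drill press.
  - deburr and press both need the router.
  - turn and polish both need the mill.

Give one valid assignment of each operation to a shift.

drill=shift 1, turn=shift 2, bore=shift 3, deburr=shift 1, polish=shift 4, grind=shift 2, press=shift 3

Checking: bore(shift 3) != grind(shift 2); deburr(shift 1) != press(shift 3); drill(shift 1) != grind(shift 2); turn(shift 2) != polish(shift 4); press(shift 3) != polish(shift 4); bore(shift 3) != polish(shift 4); turn(shift 2) != bore(shift 3); press=shift 3 in [shift 3,shift 5]; max 2 per shift (cap 2).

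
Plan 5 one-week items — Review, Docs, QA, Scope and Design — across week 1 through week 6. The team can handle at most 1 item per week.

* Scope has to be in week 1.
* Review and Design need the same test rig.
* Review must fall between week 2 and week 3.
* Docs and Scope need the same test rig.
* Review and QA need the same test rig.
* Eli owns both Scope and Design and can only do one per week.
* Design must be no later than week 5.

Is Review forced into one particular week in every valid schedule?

Review can be week 2 (e.g. Scope -> week 1; QA -> week 5; Docs -> week 4; Design -> week 3; Review -> week 2) or week 3 (e.g. Scope in week 1, Docs in week 4, Review in week 3, Design in week 2, QA in week 5).

No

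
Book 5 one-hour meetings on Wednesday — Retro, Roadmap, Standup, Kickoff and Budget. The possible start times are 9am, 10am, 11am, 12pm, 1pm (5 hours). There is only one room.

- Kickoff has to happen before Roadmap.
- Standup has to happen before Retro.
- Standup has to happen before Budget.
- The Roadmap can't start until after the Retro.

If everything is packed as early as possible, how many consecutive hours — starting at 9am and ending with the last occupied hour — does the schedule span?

5 hours

The precedence chain requires at least 3 distinct hours.
With at most 1 per hour and 5 meetings, at least 5 hours are needed.
5 works (last occupied hour: 1pm): for example Retro in 10am, Roadmap in 12pm, Kickoff in 11am, Budget in 1pm, Standup in 9am.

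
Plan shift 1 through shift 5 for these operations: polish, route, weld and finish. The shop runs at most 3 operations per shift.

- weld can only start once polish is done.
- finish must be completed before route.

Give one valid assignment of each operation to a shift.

weld=shift 2; route=shift 2; polish=shift 1; finish=shift 1

Checking: finish(shift 1) before route(shift 2); polish(shift 1) before weld(shift 2); max 2 per shift (cap 3).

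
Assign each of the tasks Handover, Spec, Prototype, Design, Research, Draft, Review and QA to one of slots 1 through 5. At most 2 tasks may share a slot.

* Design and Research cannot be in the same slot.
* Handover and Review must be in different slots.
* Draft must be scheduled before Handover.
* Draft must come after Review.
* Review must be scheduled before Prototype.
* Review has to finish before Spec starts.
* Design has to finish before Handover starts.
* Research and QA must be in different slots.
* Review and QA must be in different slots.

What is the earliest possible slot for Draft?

2

Precedence pushes Draft to at least 2; downstream work caps Draft at 4.
Draft at 2 is achievable: QA=5, Design=1, Research=4, Draft=2, Prototype=3, Spec=2, Review=1, Handover=3.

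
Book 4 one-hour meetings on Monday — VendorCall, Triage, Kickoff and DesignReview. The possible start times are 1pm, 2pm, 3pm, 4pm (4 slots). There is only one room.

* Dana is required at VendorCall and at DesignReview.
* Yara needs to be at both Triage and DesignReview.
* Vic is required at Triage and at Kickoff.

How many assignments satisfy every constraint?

Splitting on VendorCall: it can be 1pm (6), 2pm (6), 3pm (6), 4pm (6). Listing each branch's schedules as (Triage, Kickoff, DesignReview):
VendorCall=1pm: (2pm,3pm,4pm) (2pm,4pm,3pm) (3pm,2pm,4pm) (3pm,4pm,2pm) (4pm,2pm,3pm) (4pm,3pm,2pm) — 6.
VendorCall=2pm: (1pm,3pm,4pm) (1pm,4pm,3pm) (3pm,1pm,4pm) (3pm,4pm,1pm) (4pm,1pm,3pm) (4pm,3pm,1pm) — 6.
VendorCall=3pm: (1pm,2pm,4pm) (1pm,4pm,2pm) (2pm,1pm,4pm) (2pm,4pm,1pm) (4pm,1pm,2pm) (4pm,2pm,1pm) — 6.
VendorCall=4pm: (1pm,2pm,3pm) (1pm,3pm,2pm) (2pm,1pm,3pm) (2pm,3pm,1pm) (3pm,1pm,2pm) (3pm,2pm,1pm) — 6.
Summing: 6 + 6 + 6 + 6 = 24.

24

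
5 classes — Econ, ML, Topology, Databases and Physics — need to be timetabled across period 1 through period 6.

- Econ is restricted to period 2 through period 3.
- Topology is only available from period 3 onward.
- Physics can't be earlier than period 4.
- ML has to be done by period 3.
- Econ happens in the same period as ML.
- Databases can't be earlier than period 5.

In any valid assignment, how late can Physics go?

period 6

Physics is available from period 4.
Physics at period 6 is achievable: Databases in period 5, Econ in period 2, ML in period 2, Physics in period 6, Topology in period 3.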